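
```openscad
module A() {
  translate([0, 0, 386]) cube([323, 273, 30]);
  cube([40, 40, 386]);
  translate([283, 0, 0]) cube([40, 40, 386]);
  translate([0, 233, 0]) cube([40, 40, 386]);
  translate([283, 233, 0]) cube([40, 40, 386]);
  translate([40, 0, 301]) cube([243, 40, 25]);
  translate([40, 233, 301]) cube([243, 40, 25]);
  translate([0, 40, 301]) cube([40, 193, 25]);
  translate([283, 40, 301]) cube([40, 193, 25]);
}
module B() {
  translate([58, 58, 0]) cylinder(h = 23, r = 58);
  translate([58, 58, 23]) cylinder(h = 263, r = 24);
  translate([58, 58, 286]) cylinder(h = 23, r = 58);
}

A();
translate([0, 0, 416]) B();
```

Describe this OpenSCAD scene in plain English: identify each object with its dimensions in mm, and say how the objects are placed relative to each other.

A is a simple wooden stool: a rectangular seat 323 mm (x) by 273 mm (y), 30 mm thick, top face at z = 416 mm, on four square legs, each 40×40 mm in cross-section. The legs rest on z = 0, each flush with a corner of the seat. Four stretchers, 40 mm wide and 25 mm tall, connect adjacent legs with their undersides at z = 301 mm, each running between the inner faces of the legs it joins and aligned with the legs' outer faces on the other axis.

B is a spool: two coaxial disc flanges of radius 58 mm and thickness 23 mm, joined by a core cylinder of radius 24 mm and height 263 mm. The lower flange rests on z = 0 and the three cylinders share a vertical axis.

The spool is on top of the stool.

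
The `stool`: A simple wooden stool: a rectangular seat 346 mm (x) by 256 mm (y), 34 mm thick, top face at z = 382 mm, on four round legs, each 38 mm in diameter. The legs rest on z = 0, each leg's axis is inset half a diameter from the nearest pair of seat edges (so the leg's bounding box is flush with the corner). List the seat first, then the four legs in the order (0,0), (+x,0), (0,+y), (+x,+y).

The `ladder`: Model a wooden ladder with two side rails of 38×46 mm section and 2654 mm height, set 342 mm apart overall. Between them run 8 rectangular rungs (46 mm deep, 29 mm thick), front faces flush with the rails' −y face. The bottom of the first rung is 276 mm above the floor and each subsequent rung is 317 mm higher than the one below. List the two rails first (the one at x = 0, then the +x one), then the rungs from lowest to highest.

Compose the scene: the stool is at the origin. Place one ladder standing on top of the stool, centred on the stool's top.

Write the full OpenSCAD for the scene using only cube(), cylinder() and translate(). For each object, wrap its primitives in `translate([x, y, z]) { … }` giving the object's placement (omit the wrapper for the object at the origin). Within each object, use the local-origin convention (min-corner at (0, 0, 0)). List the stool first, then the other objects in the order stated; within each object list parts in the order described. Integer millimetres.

translate([0, 0, 348]) cube([346, 256, 34]);
translate([19, 19, 0]) cylinder(h = 348, r = 19);
translate([327, 19, 0]) cylinder(h = 348, r = 19);
translate([19, 237, 0]) cylinder(h = 348, r = 19);
translate([327, 237, 0]) cylinder(h = 348, r = 19);
translate([2, 105, 382]) {
  cube([38, 46, 2654]);
  translate([304, 0, 0]) cube([38, 46, 2654]);
  translate([38, 0, 276]) cube([266, 46, 29]);
  translate([38, 0, 593]) cube([266, 46, 29]);
  translate([38, 0, 910]) cube([266, 46, 29]);
  translate([38, 0, 1227]) cube([266, 46, 29]);
  translate([38, 0, 1544]) cube([266, 46, 29]);
  translate([38, 0, 1861]) cube([266, 46, 29]);
  translate([38, 0, 2178]) cube([266, 46, 29]);
  translate([38, 0, 2495]) cube([266, 46, 29]);
}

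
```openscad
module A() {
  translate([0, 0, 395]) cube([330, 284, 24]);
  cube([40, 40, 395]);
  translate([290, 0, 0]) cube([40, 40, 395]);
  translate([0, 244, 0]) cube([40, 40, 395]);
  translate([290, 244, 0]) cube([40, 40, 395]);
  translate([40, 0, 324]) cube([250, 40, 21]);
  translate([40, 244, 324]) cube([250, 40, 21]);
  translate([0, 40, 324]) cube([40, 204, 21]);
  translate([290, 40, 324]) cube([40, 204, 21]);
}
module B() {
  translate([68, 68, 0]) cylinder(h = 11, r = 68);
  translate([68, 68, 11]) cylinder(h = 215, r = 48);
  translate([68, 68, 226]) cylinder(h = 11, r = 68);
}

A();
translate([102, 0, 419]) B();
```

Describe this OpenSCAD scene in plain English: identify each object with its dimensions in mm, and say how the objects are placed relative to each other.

A is a four-legged stool. The seat is 330×284 mm, 24 mm thick, top at z = 419 mm. It stands on four square legs, each 40×40 mm in cross-section, from z = 0 to the seat underside, each flush with a corner of the seat. Four stretchers, 40 mm wide and 21 mm tall, connect adjacent legs with their undersides at z = 324 mm, each running between the inner faces of the legs it joins and aligned with the legs' outer faces on the other axis.

B is a spool: two coaxial disc flanges of radius 68 mm and thickness 11 mm, joined by a core cylinder of radius 48 mm and height 215 mm. The lower flange rests on z = 0 and the three cylinders share a vertical axis.

The spool is on top of the stool.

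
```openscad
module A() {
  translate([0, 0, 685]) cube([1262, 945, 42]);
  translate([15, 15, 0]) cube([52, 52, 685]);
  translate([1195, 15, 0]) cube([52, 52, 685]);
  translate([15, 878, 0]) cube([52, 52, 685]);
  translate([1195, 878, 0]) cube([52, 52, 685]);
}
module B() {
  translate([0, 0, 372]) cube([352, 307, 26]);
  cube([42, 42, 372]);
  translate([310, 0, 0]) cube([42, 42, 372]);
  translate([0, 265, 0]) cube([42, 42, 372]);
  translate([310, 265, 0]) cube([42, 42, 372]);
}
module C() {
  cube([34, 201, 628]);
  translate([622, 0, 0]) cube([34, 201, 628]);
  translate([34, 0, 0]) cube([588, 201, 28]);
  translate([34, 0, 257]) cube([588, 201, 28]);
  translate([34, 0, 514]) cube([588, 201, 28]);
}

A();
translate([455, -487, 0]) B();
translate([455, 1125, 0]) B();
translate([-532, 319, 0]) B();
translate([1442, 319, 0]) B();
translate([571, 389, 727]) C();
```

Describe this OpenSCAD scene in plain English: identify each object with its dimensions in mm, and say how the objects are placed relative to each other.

A is a table with a 1262×945 mm rectangular top, 42 mm thick, top surface at z = 727 mm, supported by four 52×52 mm square legs, each inset 15 mm from the nearest pair of top edges, running from the floor.

B is a simple wooden stool: a rectangular seat 352 mm (x) by 307 mm (y), 26 mm thick, top face at z = 398 mm, on four square legs, each 42×42 mm in cross-section. The legs rest on z = 0, each flush with a corner of the seat.

C is a bookshelf 656 mm wide overall, 201 mm deep and 628 mm tall. The two sides are 34 mm thick vertical panels. 3 horizontal shelves of 28 mm thickness span between the inner faces of the sides; the lowest shelf sits on the floor and shelves are stacked with a clear vertical gap of 229 mm between each pair.

Four stools sit around the table at the −y, +y, −x, +x sides. The bookshelf is on top of the table.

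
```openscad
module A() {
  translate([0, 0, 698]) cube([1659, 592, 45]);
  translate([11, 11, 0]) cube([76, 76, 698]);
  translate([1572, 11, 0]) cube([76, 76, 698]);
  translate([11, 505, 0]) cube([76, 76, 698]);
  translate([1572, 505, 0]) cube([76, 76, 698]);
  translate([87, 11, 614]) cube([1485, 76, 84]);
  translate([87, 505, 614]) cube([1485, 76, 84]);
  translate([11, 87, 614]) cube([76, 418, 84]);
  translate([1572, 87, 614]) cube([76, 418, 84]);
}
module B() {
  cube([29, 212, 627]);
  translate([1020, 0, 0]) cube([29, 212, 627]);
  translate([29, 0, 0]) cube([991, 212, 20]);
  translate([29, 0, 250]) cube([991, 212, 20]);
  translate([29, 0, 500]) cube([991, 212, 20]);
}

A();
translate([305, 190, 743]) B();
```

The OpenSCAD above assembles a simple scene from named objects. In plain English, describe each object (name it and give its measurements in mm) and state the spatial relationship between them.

A is a table with a 1659×592 mm rectangular top, 45 mm thick, top surface at z = 743 mm, supported by four 76×76 mm square legs, each inset 11 mm from the nearest pair of top edges, running from the floor. Four apron rails, 76 mm thick and 84 mm tall, run between adjacent legs with their top edges flush with the underside of the top and their outer faces flush with the legs' outer faces.

B is an open bookshelf. Two side panels, each 29 mm thick, 212 mm deep and 627 mm tall, stand 1049 mm apart (outside-to-outside). Between them sit 3 shelves, each 20 mm thick and 212 mm deep, spanning the full gap between the sides. The bottom shelf rests on the floor (its underside at z = 0) and the clear gap between one shelf's top and the next shelf's underside is 230 mm.

The bookshelf is on top of the table, centred.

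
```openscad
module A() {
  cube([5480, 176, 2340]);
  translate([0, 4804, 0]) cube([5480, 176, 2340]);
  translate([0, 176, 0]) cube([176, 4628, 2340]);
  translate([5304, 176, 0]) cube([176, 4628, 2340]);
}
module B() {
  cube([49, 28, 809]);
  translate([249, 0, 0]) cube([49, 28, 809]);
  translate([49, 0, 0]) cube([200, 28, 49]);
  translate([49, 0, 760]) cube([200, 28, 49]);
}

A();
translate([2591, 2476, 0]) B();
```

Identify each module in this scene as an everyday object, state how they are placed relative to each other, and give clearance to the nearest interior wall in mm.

Clearances: x = 2415, y = 2300; minimum 2300 mm.

A is a house frame. B is a picture frame. The picture frame sits inside the house frame, centred. The clearance to the nearest interior wall is 2300 mm.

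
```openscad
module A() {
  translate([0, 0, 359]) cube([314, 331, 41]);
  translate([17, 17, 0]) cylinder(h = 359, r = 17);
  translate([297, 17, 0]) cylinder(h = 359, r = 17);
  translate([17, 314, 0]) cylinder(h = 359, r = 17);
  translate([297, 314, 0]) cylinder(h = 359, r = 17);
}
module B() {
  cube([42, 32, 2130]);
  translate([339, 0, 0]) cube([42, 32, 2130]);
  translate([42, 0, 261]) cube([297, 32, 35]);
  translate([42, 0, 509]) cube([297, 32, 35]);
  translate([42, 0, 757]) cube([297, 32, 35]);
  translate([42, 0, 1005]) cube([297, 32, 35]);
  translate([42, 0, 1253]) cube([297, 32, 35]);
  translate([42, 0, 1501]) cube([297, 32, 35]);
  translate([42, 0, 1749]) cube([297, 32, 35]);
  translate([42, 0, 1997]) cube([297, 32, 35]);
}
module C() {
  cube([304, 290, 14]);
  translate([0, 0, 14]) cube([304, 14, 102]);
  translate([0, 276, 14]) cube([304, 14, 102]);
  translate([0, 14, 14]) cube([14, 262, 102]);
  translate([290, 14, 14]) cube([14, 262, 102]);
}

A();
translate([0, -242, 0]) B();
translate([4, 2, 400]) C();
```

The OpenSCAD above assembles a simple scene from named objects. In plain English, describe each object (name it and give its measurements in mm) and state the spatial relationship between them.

A is a four-legged stool. The seat is 314×331 mm, 41 mm thick, top at z = 400 mm. It stands on four round legs, each 34 mm in diameter, from z = 0 to the seat underside, each leg's axis is inset half a diameter from the nearest pair of seat edges (so the leg's bounding box is flush with the corner).

B is a wooden ladder with two side rails of 42×32 mm section and 2130 mm height, set 381 mm apart overall. Between them run 8 rectangular rungs (32 mm deep, 35 mm thick), front faces flush with the rails' −y face. The bottom of the first rung is 261 mm above the floor and each subsequent rung is 248 mm higher than the one below.

C is an open storage box with external size 304×290×116 mm and wall thickness 14 mm (the base is also 14 mm thick). The base covers the whole footprint; the four walls stand on the base, with the y-facing walls full-width and the x-facing walls fitting between their inner faces.

The ladder is on the floor beside the stool on its −y side. The open box is on top of the stool.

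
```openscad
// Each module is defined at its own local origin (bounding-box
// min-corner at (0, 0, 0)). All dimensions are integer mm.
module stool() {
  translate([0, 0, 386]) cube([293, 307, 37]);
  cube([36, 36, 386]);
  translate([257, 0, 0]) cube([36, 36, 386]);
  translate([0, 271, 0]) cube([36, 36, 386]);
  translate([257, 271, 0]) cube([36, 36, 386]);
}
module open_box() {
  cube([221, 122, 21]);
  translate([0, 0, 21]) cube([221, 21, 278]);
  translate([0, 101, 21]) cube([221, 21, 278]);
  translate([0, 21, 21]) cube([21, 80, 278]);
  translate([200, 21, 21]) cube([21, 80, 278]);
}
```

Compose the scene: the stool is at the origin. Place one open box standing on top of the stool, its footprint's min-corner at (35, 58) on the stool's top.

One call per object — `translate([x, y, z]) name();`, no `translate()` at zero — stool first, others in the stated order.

stool();
translate([35, 58, 423]) open_box();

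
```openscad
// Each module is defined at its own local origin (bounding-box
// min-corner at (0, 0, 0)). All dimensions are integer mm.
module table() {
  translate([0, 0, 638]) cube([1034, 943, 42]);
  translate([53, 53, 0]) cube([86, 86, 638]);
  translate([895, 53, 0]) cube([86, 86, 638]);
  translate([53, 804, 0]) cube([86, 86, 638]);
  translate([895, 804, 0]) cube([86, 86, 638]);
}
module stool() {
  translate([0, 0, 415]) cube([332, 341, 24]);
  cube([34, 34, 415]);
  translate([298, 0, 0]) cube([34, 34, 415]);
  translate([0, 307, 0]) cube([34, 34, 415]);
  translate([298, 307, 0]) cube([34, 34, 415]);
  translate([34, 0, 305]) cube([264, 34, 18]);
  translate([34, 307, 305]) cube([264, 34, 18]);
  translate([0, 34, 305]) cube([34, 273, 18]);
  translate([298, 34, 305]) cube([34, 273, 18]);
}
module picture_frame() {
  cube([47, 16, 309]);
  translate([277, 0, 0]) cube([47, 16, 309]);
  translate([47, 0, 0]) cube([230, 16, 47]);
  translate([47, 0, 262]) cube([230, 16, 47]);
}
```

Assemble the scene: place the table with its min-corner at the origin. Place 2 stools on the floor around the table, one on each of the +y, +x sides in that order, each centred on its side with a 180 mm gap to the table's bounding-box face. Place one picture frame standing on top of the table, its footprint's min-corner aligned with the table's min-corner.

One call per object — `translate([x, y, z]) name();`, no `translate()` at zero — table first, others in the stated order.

table();
translate([351, 1123, 0]) stool();
translate([1214, 301, 0]) stool();
translate([0, 0, 680]) picture_frame();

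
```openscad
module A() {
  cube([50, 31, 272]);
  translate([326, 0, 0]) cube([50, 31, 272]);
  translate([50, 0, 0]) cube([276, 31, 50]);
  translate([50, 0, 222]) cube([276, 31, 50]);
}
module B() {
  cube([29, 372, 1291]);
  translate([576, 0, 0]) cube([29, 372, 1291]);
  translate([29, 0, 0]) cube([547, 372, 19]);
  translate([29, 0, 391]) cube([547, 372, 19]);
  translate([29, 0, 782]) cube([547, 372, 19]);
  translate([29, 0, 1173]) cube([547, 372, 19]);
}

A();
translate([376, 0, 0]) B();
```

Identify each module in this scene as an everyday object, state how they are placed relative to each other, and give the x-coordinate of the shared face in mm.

A is a picture frame. B is a bookshelf. The bookshelf is against the picture frame's +x side, with their −y faces flush. The x-coordinate of the shared face is 376 mm.

The picture frame's +x face and the bookshelf's −x face are both at x = 376 mm.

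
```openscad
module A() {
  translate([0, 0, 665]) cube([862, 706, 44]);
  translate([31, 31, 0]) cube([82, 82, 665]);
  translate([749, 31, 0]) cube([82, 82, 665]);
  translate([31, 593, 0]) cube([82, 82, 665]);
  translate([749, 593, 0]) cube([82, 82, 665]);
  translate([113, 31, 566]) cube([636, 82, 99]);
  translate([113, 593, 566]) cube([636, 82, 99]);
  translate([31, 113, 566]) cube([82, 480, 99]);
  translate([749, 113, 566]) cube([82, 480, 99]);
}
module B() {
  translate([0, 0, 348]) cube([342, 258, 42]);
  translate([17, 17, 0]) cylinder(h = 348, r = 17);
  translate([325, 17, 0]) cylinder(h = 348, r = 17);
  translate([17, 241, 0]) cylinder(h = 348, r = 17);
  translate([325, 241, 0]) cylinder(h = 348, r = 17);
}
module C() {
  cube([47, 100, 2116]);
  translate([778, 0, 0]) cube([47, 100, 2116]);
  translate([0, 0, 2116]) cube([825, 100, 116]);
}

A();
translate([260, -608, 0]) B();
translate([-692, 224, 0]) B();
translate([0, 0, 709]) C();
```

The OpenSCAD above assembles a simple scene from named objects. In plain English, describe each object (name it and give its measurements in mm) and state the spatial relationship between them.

A is a rectangular dining table. The top is 862×706×44 mm with its upper surface at z = 709 mm. It stands on four 82×82 mm square legs, each inset 31 mm from the nearest pair of top edges, running from the floor to the underside of the top. Four apron rails, 82 mm thick and 99 mm tall, run between adjacent legs with their top edges flush with the underside of the top and their outer faces flush with the legs' outer faces.

B is a four-legged stool. The seat is 342×258 mm, 42 mm thick, top at z = 390 mm. It stands on four round legs, each 34 mm in diameter, from z = 0 to the seat underside, each leg's axis is inset half a diameter from the nearest pair of seat edges (so the leg's bounding box is flush with the corner).

C is a door frame. The clear opening is 731 mm wide and 2116 mm high. Two 47 mm wide jambs, 100 mm deep, stand either side of the opening from the floor to the top of the opening. A 116 mm thick head sits across the top of both jambs, spanning the full outside width of the frame.

Two stools sit around the table at the −y, −x sides. The door frame is on top of the table.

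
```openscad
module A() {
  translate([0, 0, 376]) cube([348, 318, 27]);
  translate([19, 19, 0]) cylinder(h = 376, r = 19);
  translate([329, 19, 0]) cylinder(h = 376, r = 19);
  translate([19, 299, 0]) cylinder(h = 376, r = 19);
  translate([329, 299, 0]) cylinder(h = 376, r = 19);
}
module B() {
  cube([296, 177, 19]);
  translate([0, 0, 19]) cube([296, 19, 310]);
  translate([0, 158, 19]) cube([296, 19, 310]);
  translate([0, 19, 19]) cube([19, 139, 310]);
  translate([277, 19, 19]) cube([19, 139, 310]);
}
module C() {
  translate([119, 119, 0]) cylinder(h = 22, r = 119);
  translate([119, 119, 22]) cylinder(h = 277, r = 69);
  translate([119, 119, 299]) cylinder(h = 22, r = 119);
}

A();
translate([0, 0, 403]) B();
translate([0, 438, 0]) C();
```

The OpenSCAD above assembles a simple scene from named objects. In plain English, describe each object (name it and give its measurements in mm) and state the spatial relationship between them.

A is a simple wooden stool: a rectangular seat 348 mm (x) by 318 mm (y), 27 mm thick, top face at z = 403 mm, on four round legs, each 38 mm in diameter. The legs rest on z = 0, each leg's axis is inset half a diameter from the nearest pair of seat edges (so the leg's bounding box is flush with the corner).

B is an open-topped rectangular box: outside dimensions 296×177×329 mm, with a uniform wall and base thickness of 19 mm. The base is a full 296×177 slab on the floor; four walls sit on top of the base. The front and back walls (the −y and +y sides) span the full width; the two side walls fit between them.

C is a spool: two coaxial disc flanges of radius 119 mm and thickness 22 mm, joined by a core cylinder of radius 69 mm and height 277 mm. The lower flange rests on z = 0 and the three cylinders share a vertical axis.

The open box is on top of the stool. The spool is on the floor beside the stool on its +y side.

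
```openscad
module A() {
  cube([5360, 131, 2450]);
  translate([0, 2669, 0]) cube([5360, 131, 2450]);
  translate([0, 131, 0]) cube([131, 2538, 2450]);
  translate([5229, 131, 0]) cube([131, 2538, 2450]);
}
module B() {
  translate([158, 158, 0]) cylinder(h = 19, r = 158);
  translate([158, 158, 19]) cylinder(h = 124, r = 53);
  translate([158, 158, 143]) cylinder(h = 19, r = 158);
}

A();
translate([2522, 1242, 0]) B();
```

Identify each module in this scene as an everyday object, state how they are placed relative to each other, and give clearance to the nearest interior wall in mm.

A is a house frame. B is a spool. The spool sits inside the house frame, centred. The clearance to the nearest interior wall is 1111 mm.

Clearances: x = 2391, y = 1111; minimum 1111 mm.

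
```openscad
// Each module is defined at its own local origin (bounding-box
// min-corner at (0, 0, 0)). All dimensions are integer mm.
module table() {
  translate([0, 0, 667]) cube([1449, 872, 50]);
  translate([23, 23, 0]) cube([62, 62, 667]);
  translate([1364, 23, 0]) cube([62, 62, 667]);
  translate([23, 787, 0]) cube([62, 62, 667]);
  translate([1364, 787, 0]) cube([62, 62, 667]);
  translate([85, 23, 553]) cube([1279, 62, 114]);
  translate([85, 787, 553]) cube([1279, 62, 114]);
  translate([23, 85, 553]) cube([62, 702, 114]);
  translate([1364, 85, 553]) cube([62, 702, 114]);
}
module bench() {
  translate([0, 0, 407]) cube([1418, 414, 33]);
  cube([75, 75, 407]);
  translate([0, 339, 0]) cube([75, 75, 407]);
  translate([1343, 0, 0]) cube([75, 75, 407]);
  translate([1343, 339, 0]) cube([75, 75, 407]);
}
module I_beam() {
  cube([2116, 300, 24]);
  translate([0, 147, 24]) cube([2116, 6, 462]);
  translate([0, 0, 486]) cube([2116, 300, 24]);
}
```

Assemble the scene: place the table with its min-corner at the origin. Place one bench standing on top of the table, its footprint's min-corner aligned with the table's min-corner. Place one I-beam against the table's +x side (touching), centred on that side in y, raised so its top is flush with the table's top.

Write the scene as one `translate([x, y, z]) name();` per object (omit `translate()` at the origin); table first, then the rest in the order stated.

table();
translate([0, 0, 717]) bench();
translate([1449, 286, 207]) I_beam();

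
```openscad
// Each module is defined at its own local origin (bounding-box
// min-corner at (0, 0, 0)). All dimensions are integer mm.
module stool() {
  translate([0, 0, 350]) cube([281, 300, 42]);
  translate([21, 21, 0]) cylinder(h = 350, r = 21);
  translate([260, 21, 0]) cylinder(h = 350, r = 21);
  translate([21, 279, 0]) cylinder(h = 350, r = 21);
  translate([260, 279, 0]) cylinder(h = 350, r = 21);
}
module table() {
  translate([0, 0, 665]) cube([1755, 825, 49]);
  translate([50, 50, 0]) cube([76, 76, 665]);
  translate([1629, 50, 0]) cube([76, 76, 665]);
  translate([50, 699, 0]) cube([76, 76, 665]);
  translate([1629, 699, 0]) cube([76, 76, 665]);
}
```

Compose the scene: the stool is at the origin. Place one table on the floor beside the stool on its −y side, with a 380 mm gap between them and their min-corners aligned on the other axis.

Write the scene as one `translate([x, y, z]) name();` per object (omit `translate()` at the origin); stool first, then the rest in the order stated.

stool();
translate([0, -1205, 0]) table();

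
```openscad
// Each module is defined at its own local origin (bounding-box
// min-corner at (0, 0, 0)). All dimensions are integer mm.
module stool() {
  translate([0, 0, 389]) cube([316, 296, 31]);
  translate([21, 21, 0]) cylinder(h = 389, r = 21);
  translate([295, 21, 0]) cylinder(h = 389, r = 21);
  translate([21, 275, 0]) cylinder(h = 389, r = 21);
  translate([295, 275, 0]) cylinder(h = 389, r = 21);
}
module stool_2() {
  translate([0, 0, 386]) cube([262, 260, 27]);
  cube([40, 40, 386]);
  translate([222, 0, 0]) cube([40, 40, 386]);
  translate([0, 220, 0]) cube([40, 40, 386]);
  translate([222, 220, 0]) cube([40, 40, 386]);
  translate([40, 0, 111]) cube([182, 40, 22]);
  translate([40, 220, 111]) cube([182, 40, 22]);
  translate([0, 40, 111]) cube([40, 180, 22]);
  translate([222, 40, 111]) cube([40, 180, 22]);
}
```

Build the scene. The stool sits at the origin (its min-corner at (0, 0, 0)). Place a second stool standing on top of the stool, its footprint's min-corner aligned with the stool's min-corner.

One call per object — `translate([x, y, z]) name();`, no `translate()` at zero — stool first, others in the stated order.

stool();
translate([0, 0, 420]) stool_2();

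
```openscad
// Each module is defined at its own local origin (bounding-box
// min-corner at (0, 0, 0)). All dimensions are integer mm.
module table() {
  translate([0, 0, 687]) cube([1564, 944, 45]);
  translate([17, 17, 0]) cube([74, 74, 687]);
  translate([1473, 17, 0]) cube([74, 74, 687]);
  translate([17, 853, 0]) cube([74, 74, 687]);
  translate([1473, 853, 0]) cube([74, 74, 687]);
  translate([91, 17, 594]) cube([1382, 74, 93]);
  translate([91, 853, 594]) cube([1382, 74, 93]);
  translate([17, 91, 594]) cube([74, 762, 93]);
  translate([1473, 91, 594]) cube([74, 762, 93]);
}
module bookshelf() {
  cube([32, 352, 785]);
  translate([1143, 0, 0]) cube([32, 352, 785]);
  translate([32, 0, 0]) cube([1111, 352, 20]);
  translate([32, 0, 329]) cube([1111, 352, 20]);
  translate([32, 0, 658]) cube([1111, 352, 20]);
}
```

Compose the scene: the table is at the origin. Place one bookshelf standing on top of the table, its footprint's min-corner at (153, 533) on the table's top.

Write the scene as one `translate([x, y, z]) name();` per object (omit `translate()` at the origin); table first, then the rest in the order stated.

table();
translate([153, 533, 732]) bookshelf();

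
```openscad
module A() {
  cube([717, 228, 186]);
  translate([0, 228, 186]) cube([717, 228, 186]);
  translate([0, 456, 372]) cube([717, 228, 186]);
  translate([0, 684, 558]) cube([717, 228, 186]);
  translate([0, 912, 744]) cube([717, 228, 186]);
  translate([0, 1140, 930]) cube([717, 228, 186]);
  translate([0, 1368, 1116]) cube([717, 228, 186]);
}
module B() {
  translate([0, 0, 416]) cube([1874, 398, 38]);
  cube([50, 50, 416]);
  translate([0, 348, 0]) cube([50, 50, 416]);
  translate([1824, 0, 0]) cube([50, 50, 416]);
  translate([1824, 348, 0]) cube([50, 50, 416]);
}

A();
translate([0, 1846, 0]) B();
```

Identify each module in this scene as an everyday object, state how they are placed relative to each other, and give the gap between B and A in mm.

A is a staircase. B is a bench. The bench is on the floor beside the staircase on its +y side. The gap between the bench and the staircase is 250 mm.

The bench's nearest face is 250 mm from the staircase's +y face.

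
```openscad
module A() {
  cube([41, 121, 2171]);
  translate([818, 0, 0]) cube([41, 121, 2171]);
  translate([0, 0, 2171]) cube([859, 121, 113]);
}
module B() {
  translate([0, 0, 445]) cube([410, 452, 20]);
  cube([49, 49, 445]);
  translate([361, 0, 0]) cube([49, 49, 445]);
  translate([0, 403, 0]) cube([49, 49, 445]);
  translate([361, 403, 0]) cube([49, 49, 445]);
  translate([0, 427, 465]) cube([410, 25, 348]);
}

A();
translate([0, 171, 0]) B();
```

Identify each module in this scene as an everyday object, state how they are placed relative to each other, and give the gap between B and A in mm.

The chair's nearest face is 50 mm from the door frame's +y face.

A is a door frame. B is a chair. The chair is on the floor beside the door frame on its +y side. The gap between the chair and the door frame is 50 mm.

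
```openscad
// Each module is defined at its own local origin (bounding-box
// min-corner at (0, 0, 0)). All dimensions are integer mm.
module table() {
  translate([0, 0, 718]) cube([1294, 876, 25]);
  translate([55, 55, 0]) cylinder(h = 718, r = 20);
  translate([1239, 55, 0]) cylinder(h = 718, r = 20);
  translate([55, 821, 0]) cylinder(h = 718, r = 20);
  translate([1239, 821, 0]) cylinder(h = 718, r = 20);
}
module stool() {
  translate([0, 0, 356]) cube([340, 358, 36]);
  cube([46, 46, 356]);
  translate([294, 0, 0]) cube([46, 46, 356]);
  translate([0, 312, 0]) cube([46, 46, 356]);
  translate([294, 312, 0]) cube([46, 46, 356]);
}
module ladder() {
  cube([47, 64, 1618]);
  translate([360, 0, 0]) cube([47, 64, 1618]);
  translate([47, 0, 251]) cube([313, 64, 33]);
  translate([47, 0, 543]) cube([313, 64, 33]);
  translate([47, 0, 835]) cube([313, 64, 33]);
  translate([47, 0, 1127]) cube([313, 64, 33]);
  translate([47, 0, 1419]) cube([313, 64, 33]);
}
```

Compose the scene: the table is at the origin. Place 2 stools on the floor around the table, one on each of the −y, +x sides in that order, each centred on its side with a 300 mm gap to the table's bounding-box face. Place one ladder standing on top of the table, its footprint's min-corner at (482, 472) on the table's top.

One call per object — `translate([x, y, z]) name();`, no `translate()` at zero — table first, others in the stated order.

table();
translate([477, -658, 0]) stool();
translate([1594, 259, 0]) stool();
translate([482, 472, 743]) ladder();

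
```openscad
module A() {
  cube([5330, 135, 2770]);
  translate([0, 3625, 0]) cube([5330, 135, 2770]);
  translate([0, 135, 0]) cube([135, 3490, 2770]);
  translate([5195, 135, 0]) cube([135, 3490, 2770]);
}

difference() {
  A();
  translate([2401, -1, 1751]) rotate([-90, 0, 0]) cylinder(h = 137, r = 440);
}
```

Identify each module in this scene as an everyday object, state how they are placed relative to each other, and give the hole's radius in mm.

The subtracted cylinder has r = 440 mm.

A is a house frame. The house frame has a circular hole through its front wall. The hole's radius is 440 mm.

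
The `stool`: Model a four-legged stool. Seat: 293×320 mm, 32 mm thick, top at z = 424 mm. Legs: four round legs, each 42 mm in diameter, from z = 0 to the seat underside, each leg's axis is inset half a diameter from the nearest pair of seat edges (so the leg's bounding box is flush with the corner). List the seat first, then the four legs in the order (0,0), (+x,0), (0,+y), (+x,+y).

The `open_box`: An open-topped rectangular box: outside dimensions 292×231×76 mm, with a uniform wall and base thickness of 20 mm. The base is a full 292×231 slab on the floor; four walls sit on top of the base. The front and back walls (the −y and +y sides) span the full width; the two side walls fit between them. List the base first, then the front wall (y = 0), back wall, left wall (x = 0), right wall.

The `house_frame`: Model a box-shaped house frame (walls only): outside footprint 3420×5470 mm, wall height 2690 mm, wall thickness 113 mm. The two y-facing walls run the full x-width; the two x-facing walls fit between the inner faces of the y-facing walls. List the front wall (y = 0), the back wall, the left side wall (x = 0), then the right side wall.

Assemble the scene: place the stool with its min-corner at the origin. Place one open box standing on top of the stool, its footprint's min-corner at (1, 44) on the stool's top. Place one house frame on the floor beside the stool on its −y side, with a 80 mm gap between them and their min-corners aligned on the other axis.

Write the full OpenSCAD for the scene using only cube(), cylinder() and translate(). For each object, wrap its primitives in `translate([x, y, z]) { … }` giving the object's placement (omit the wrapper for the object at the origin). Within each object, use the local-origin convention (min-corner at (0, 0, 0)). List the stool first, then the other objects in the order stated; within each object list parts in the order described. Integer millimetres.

translate([0, 0, 392]) cube([293, 320, 32]);
translate([21, 21, 0]) cylinder(h = 392, r = 21);
translate([272, 21, 0]) cylinder(h = 392, r = 21);
translate([21, 299, 0]) cylinder(h = 392, r = 21);
translate([272, 299, 0]) cylinder(h = 392, r = 21);
translate([1, 44, 424]) {
  cube([292, 231, 20]);
  translate([0, 0, 20]) cube([292, 20, 56]);
  translate([0, 211, 20]) cube([292, 20, 56]);
  translate([0, 20, 20]) cube([20, 191, 56]);
  translate([272, 20, 20]) cube([20, 191, 56]);
}
translate([0, -5550, 0]) {
  cube([3420, 113, 2690]);
  translate([0, 5357, 0]) cube([3420, 113, 2690]);
  translate([0, 113, 0]) cube([113, 5244, 2690]);
  translate([3307, 113, 0]) cube([113, 5244, 2690]);
}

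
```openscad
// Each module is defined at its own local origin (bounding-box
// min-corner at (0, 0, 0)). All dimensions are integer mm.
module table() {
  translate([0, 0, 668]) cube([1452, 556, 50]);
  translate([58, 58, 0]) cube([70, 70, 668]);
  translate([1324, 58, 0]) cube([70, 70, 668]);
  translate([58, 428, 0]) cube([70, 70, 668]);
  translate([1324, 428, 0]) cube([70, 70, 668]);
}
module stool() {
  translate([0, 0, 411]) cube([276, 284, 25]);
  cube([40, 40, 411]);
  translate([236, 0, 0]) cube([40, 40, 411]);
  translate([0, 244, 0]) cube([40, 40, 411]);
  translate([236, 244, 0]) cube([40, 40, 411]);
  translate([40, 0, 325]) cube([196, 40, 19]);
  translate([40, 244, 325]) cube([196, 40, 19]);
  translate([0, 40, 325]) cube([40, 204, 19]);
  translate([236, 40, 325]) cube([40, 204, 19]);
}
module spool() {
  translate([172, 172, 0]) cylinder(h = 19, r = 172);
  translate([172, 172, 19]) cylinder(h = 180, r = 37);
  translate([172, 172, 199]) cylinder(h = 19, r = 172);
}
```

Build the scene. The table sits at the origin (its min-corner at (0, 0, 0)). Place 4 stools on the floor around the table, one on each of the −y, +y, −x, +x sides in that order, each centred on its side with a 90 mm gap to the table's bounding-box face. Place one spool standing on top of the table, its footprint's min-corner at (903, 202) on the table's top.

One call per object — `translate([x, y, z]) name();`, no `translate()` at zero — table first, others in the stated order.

table();
translate([588, -374, 0]) stool();
translate([588, 646, 0]) stool();
translate([-366, 136, 0]) stool();
translate([1542, 136, 0]) stool();
translate([903, 202, 718]) spool();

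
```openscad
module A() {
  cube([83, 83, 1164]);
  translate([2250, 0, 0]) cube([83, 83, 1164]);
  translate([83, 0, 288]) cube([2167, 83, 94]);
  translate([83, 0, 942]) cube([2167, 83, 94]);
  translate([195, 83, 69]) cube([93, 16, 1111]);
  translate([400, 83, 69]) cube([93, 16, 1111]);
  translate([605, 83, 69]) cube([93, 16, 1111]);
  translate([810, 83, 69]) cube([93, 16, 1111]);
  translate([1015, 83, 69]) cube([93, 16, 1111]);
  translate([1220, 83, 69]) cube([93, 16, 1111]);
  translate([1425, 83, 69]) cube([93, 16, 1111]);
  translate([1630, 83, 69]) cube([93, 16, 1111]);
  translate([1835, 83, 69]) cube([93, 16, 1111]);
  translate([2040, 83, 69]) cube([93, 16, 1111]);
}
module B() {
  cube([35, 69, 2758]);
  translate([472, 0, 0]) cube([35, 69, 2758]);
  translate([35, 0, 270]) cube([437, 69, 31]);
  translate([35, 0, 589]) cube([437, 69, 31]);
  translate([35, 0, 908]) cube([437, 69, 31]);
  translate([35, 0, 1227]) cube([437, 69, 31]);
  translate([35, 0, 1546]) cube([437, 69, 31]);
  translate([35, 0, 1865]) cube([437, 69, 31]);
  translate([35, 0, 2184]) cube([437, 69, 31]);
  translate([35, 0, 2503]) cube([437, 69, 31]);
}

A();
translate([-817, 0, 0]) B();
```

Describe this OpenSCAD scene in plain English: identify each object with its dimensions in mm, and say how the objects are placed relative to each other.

A is a fence section. Two 83×83 mm posts, 1164 mm tall, stand on the floor with a clear span of 2167 mm between their inner faces. Two horizontal rails of 83×94 mm section span the gap between the posts with their undersides at z = 288 mm and z = 942 mm, flush with the posts' −y face. 10 pickets, each 93 mm wide, 16 mm thick and 1111 mm tall, are fixed to the +y face of the rails with their bottoms at z = 69 mm, evenly spaced across the span with equal gaps (rounded down to the nearest mm) at the −x end and between each pair — any rounding remainder accumulates at the +x end.

B is a straight ladder. Two 35×69 mm vertical rails, 2758 mm tall, stand 507 mm apart (outside-to-outside) with their front faces coplanar on the −y side. 8 rungs, each 69 mm deep and 31 mm tall, span between the inner faces of the rails, front faces flush with the rails. The lowest rung's underside is at z = 270 mm and rungs are spaced 319 mm apart (underside to underside).

The ladder is on the floor beside the fence section on its −x side.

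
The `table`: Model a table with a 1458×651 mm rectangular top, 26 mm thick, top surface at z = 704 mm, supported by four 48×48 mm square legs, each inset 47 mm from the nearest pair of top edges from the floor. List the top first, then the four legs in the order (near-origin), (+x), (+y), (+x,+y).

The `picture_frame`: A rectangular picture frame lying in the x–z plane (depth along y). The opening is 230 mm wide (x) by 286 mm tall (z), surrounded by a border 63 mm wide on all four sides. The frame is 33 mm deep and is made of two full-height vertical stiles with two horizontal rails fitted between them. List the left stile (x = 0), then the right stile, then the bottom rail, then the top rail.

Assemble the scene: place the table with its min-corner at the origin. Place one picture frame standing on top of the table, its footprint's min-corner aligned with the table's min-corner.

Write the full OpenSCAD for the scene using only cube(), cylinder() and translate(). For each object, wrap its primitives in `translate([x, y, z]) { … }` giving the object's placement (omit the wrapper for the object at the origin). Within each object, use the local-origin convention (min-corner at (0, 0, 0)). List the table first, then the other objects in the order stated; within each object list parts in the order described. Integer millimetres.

translate([0, 0, 678]) cube([1458, 651, 26]);
translate([47, 47, 0]) cube([48, 48, 678]);
translate([1363, 47, 0]) cube([48, 48, 678]);
translate([47, 556, 0]) cube([48, 48, 678]);
translate([1363, 556, 0]) cube([48, 48, 678]);
translate([0, 0, 704]) {
  cube([63, 33, 412]);
  translate([293, 0, 0]) cube([63, 33, 412]);
  translate([63, 0, 0]) cube([230, 33, 63]);
  translate([63, 0, 349]) cube([230, 33, 63]);
}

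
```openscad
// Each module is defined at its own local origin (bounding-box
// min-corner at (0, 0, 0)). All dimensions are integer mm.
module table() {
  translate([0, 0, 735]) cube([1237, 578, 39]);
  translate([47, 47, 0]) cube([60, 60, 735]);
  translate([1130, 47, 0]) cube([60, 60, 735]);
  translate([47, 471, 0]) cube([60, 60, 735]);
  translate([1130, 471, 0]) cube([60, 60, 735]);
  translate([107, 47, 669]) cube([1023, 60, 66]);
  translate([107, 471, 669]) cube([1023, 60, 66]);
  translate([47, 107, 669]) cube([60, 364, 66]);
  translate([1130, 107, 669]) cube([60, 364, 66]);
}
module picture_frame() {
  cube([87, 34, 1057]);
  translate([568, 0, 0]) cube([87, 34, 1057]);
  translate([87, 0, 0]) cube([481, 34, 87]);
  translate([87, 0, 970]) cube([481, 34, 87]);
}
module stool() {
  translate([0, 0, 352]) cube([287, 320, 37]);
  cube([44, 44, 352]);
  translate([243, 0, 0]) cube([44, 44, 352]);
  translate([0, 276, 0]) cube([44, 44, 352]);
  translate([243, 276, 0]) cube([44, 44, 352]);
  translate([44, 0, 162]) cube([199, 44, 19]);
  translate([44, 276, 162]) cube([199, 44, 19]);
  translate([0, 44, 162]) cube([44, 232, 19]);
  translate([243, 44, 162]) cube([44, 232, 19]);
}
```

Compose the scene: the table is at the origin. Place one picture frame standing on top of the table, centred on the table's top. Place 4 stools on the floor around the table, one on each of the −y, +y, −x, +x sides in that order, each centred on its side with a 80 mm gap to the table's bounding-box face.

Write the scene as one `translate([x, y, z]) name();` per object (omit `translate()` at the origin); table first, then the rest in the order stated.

table();
translate([291, 272, 774]) picture_frame();
translate([475, -400, 0]) stool();
translate([475, 658, 0]) stool();
translate([-367, 129, 0]) stool();
translate([1317, 129, 0]) stool();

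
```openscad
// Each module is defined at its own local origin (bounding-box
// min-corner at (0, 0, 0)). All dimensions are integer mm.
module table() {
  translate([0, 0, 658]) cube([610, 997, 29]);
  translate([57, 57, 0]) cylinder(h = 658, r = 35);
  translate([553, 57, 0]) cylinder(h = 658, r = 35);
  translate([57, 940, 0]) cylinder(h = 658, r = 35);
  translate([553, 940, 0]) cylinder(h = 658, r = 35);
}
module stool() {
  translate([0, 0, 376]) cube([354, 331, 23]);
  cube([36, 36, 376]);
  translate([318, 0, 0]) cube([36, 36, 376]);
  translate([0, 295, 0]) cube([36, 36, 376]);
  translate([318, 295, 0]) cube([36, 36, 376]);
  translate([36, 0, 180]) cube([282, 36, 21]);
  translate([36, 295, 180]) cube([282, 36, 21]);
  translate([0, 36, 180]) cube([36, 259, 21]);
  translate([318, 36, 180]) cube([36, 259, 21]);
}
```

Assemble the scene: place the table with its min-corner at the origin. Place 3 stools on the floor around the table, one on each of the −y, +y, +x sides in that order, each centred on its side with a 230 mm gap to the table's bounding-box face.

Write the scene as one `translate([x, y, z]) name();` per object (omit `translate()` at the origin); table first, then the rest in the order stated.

table();
translate([128, -561, 0]) stool();
translate([128, 1227, 0]) stool();
translate([840, 333, 0]) stool();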